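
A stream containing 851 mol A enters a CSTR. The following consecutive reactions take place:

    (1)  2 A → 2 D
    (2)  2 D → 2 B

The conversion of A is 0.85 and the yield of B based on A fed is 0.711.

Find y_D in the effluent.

Conversion of A: A consumed = 2ξ₁ = 0.85 × 851 → ξ₁ = 361.7 mol.
Yield of B: 2ξ₂ / 851 = 0.711 → ξ₂ = 302.5 mol.
Outlet amounts (n = n₀ + Σ ν·ξ):
  A: 851 − 2(361.7) = 127.6
  D: 0 + 2(361.7) − 2(302.5) = 118.3
  B: 0 + 2(302.5) = 605.1
Total out = 851 mol; y_D = 118.3 / 851 = 0.139.

0.139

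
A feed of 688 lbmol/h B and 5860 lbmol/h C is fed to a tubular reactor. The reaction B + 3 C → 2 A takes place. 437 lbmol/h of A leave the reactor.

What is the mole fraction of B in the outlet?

0.0768

For A: n = n₀ + 2ξ → 437 = 0 + 2ξ, giving ξ = 218.5 lbmol/h.
Outlet amounts (n = n₀ + ν ξ):
  B: 688 − 1(218.5) = 469.5
  C: 5860 − 3(218.5) = 5204
  A: 0 + 2(218.5) = 437
Total out = 6111 lbmol/h; y_B = 469.5 / 6111 = 0.07683.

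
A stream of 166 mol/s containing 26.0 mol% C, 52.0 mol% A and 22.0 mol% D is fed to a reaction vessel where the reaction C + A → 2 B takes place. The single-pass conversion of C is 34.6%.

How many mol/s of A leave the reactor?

C reacted = 0.346 × 43.16 = 14.93 mol/s; ν_C = −1, so ξ = 14.93/1 = 14.93 mol/s.
Outlet amounts (n = n₀ + ν ξ):
  C: 43.16 − 1(14.93) = 28.23
  A: 86.32 − 1(14.93) = 71.39
  B: 0 + 2(14.93) = 29.87
  D: 36.52 (inert)

71.4 mol/s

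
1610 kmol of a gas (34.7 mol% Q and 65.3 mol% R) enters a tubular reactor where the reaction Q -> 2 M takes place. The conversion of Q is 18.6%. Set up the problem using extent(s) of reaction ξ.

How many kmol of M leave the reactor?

Q reacted = 0.186 × 558.7 = 103.9 kmol; ν_Q = −1, so ξ = 103.9/1 = 103.9 kmol.
Outlet amounts (n = n₀ + ν ξ):
  Q: 558.7 − 1(103.9) = 454.8
  M: 0 + 2(103.9) = 207.8
  R: 1051 (inert)

208 kmol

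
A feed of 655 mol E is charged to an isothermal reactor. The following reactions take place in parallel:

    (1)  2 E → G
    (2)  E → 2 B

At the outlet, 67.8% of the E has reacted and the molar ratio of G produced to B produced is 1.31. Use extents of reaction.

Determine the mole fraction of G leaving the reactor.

Conversion of E: E consumed = 0.678 × 655 = 444.1 mol = 2ξ₁ + 1ξ₂.
Selectivity: 1ξ₁ / (2ξ₂) = 1.31 → ξ₁ = 2.62 ξ₂.
Substitute: (2·2.62 + 1) ξ₂ = 444.1 → ξ₂ = 71.17 mol, ξ₁ = 186.5 mol.
Outlet amounts (n = n₀ + Σ ν·ξ):
  E: 655 − 2(186.5) − 1(71.17) = 210.9
  G: 0 + 1(186.5) = 186.5
  B: 0 + 2(71.17) = 142.3
Total out = 539.7 mol; y_G = 186.5 / 539.7 = 0.3455.

0.345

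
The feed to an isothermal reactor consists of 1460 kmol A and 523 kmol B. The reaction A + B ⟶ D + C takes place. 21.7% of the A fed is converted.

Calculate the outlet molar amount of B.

A reacted = 0.217 × 1460 = 316.8 kmol; ν_A = −1, so ξ = 316.8/1 = 316.8 kmol.
Outlet amounts (n = n₀ + ν ξ):
  A: 1460 − 1(316.8) = 1143
  B: 523 − 1(316.8) = 206.2
  D: 0 + 1(316.8) = 316.8
  C: 0 + 1(316.8) = 316.8

206 kmol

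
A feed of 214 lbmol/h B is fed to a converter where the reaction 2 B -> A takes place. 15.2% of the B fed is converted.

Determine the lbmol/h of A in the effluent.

B reacted = 0.152 × 214 = 32.53 lbmol/h; ν_B = −2, so ξ = 32.53/2 = 16.26 lbmol/h.
Outlet amounts (n = n₀ + ν ξ):
  B: 214 − 2(16.26) = 181.5
  A: 0 + 1(16.26) = 16.26

16.3 lbmol/h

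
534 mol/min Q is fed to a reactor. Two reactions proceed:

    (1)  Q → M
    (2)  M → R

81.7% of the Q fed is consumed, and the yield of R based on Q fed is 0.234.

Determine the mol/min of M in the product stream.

311 mol/min

Conversion of Q: Q consumed = 1ξ₁ = 0.817 × 534 → ξ₁ = 436.3 mol/min.
Yield of R: 1ξ₂ / 534 = 0.234 → ξ₂ = 125 mol/min.
Outlet amounts (n = n₀ + Σ ν·ξ):
  Q: 534 − 1(436.3) = 97.72
  M: 0 + 1(436.3) − 1(125) = 311.3
  R: 0 + 1(125) = 125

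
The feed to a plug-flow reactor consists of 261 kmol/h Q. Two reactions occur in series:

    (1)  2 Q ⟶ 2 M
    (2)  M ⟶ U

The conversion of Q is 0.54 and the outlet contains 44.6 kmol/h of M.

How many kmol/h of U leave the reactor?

Conversion of Q: Q consumed = 2ξ₁ = 0.54 × 261 → ξ₁ = 70.47 kmol/h.
M balance: n_M = 0 + 2ξ₁ − 1ξ₂ = 44.6 → ξ₂ = (2·70.47 − 44.6)/1 = 96.34 kmol/h.
Outlet amounts (n = n₀ + Σ ν·ξ):
  Q: 261 − 2(70.47) = 120.1
  M: 0 + 2(70.47) − 1(96.34) = 44.6
  U: 0 + 1(96.34) = 96.34

96.3 kmol/h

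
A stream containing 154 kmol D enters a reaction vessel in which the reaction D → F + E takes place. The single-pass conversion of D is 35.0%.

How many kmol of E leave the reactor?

53.9 kmol

D reacted = 0.35 × 154 = 53.9 kmol; ν_D = −1, so ξ = 53.9/1 = 53.9 kmol.
Outlet amounts (n = n₀ + ν ξ):
  D: 154 − 1(53.9) = 100.1
  F: 0 + 1(53.9) = 53.9
  E: 0 + 1(53.9) = 53.9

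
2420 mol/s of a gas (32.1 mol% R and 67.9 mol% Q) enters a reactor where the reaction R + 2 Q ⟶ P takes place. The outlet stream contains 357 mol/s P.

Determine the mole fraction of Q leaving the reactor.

For P: n = n₀ + 1ξ → 357 = 0 + 1ξ, giving ξ = 357 mol/s.
Outlet amounts (n = n₀ + ν ξ):
  R: 776.8 − 1(357) = 419.8
  Q: 1643 − 2(357) = 929.2
  P: 0 + 1(357) = 357
Total out = 1706 mol/s; y_Q = 929.2 / 1706 = 0.5447.

0.545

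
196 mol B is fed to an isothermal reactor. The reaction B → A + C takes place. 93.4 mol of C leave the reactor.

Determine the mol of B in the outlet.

For C: n = n₀ + 1ξ → 93.4 = 0 + 1ξ, giving ξ = 93.4 mol.
Outlet amounts (n = n₀ + ν ξ):
  B: 196 − 1(93.4) = 102.6
  A: 0 + 1(93.4) = 93.4
  C: 0 + 1(93.4) = 93.4

103 mol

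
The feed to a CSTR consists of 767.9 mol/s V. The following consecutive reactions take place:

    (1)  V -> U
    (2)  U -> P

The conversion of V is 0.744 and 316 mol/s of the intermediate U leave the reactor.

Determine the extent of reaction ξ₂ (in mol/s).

Conversion of V: V consumed = 1ξ₁ = 0.744 × 767.9 → ξ₁ = 571.3 mol/s.
U balance: n_U = 0 + 1ξ₁ − 1ξ₂ = 316 → ξ₂ = (1·571.3 − 316)/1 = 255.3 mol/s.
Outlet amounts (n = n₀ + Σ ν·ξ):
  V: 767.9 − 1(571.3) = 196.6
  U: 0 + 1(571.3) − 1(255.3) = 316
  P: 0 + 1(255.3) = 255.3

ξ₂ = 255 mol/s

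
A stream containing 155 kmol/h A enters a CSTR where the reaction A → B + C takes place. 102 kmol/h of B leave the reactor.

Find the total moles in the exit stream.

257 kmol/h

For B: n = n₀ + 1ξ → 102 = 0 + 1ξ, giving ξ = 102 kmol/h.
Outlet amounts (n = n₀ + ν ξ):
  A: 155 − 1(102) = 53
  B: 0 + 1(102) = 102
  C: 0 + 1(102) = 102
Total out = 53 + 102 + 102 = 257 kmol/h.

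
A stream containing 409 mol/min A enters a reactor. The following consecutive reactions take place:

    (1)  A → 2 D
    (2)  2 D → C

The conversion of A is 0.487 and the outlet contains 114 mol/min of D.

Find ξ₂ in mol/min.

ξ₂ = 142 mol/min

Conversion of A: A consumed = 1ξ₁ = 0.487 × 409 → ξ₁ = 199.2 mol/min.
D balance: n_D = 0 + 2ξ₁ − 2ξ₂ = 114 → ξ₂ = (2·199.2 − 114)/2 = 142.2 mol/min.
Outlet amounts (n = n₀ + Σ ν·ξ):
  A: 409 − 1(199.2) = 209.8
  D: 0 + 2(199.2) − 2(142.2) = 114
  C: 0 + 1(142.2) = 142.2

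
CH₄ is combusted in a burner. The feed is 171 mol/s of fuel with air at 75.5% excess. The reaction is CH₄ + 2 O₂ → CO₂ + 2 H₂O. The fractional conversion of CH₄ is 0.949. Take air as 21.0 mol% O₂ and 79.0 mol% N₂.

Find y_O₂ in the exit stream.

Stoichiometric O₂ = 2 × 171 = 342 mol/s; O₂ fed = 342 × 1.755 = 600.2 mol/s.
N₂ fed = 600.2 × 79/21 = 2258 mol/s.
Fuel reacted = 0.949 × 171 → ξ = 162.3 mol/s.
Outlet (n = n₀ + ν ξ):
  CH₄: 171 − 1(162.3) = 8.721
  O₂: 600.2 − 2(162.3) = 275.7
  N₂: 2258 (inert)
  CO₂: 0 + 1(162.3) = 162.3
  H₂O: 0 + 2(162.3) = 324.6
Total out = 3029 mol/s; y_O₂ = 275.7 / 3029 = 0.091.

0.091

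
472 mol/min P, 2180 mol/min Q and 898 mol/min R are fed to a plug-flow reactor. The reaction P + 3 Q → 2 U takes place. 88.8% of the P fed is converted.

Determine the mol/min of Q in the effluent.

P reacted = 0.888 × 472 = 419.1 mol/min; ν_P = −1, so ξ = 419.1/1 = 419.1 mol/min.
Outlet amounts (n = n₀ + ν ξ):
  P: 472 − 1(419.1) = 52.86
  Q: 2180 − 3(419.1) = 922.6
  U: 0 + 2(419.1) = 838.3
  R: 898 (inert)

923 mol/min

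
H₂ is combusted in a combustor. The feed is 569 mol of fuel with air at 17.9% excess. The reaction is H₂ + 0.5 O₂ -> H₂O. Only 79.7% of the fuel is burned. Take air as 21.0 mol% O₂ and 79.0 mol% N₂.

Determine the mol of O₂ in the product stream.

109 mol

Stoichiometric O₂ = 0.5 × 569 = 284.5 mol; O₂ fed = 284.5 × 1.179 = 335.4 mol.
N₂ fed = 335.4 × 79/21 = 1262 mol.
Fuel reacted = 0.797 × 569 → ξ = 453.5 mol.
Outlet (n = n₀ + ν ξ):
  H₂: 569 − 1(453.5) = 115.5
  O₂: 335.4 − 0.5(453.5) = 108.7
  N₂: 1262 (inert)
  H₂O: 0 + 1(453.5) = 453.5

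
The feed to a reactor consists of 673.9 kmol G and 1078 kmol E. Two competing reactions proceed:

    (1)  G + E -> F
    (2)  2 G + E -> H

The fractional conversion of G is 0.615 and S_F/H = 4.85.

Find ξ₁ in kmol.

Conversion of G: G consumed = 0.615 × 673.9 = 414.4 kmol = 1ξ₁ + 2ξ₂.
Selectivity: 1ξ₁ / (1ξ₂) = 4.85 → ξ₁ = 4.85 ξ₂.
Substitute: (1·4.85 + 2) ξ₂ = 414.4 → ξ₂ = 60.5 kmol, ξ₁ = 293.4 kmol.
Outlet amounts (n = n₀ + Σ ν·ξ):
  G: 673.9 − 1(293.4) − 2(60.5) = 259.5
  E: 1078 − 1(293.4) − 1(60.5) = 724.1
  F: 0 + 1(293.4) = 293.4
  H: 0 + 1(60.5) = 60.5

ξ₁ = 293 kmol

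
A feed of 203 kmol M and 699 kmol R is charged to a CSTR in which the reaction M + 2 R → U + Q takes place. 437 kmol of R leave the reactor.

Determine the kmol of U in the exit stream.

For R: n = n₀ − 2ξ → 437 = 699 − 2ξ, giving ξ = 131 kmol.
Outlet amounts (n = n₀ + ν ξ):
  M: 203 − 1(131) = 72
  R: 699 − 2(131) = 437
  U: 0 + 1(131) = 131
  Q: 0 + 1(131) = 131

131 kmol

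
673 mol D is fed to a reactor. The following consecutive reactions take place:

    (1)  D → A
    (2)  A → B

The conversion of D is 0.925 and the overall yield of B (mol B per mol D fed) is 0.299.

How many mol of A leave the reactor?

421 mol

Conversion of D: D consumed = 1ξ₁ = 0.925 × 673 → ξ₁ = 622.5 mol.
Yield of B: 1ξ₂ / 673 = 0.299 → ξ₂ = 201.2 mol.
Outlet amounts (n = n₀ + Σ ν·ξ):
  D: 673 − 1(622.5) = 50.48
  A: 0 + 1(622.5) − 1(201.2) = 421.3
  B: 0 + 1(201.2) = 201.2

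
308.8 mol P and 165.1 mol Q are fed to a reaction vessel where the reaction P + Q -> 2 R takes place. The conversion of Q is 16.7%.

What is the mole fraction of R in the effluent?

Q reacted = 0.167 × 165.1 = 27.57 mol; ν_Q = −1, so ξ = 27.57/1 = 27.57 mol.
Outlet amounts (n = n₀ + ν ξ):
  P: 308.8 − 1(27.57) = 281.2
  Q: 165.1 − 1(27.57) = 137.5
  R: 0 + 2(27.57) = 55.14
Total out = 473.9 mol; y_R = 55.14 / 473.9 = 0.1164.

0.116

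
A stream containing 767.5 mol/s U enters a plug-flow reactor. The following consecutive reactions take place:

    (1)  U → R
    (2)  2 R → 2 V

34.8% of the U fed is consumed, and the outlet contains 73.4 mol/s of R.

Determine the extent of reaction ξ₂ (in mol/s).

ξ₂ = 96.8 mol/s

Conversion of U: U consumed = 1ξ₁ = 0.348 × 767.5 → ξ₁ = 267.1 mol/s.
R balance: n_R = 0 + 1ξ₁ − 2ξ₂ = 73.4 → ξ₂ = (1·267.1 − 73.4)/2 = 96.84 mol/s.
Outlet amounts (n = n₀ + Σ ν·ξ):
  U: 767.5 − 1(267.1) = 500.4
  R: 0 + 1(267.1) − 2(96.84) = 73.4
  V: 0 + 2(96.84) = 193.7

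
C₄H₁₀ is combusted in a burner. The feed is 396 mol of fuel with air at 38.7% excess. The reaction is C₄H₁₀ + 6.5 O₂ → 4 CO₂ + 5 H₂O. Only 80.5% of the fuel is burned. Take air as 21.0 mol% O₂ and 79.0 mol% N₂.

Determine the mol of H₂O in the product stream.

Stoichiometric O₂ = 6.5 × 396 = 2574 mol; O₂ fed = 2574 × 1.387 = 3570 mol.
N₂ fed = 3570 × 79/21 = 13430 mol.
Fuel reacted = 0.805 × 396 → ξ = 318.8 mol.
Outlet (n = n₀ + ν ξ):
  C₄H₁₀: 396 − 1(318.8) = 77.22
  O₂: 3570 − 6.5(318.8) = 1498
  N₂: 13430 (inert)
  CO₂: 0 + 4(318.8) = 1275
  H₂O: 0 + 5(318.8) = 1594

1590 mol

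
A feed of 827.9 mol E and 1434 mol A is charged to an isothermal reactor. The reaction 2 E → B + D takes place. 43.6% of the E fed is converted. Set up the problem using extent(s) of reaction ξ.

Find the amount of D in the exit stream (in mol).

E reacted = 0.436 × 827.9 = 361 mol; ν_E = −2, so ξ = 361/2 = 180.5 mol.
Outlet amounts (n = n₀ + ν ξ):
  E: 827.9 − 2(180.5) = 466.9
  B: 0 + 1(180.5) = 180.5
  D: 0 + 1(180.5) = 180.5
  A: 1434 (inert)

180 mol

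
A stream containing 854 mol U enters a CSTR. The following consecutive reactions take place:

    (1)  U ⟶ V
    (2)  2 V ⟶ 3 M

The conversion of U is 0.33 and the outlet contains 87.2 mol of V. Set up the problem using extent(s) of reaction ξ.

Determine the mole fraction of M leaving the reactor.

Conversion of U: U consumed = 1ξ₁ = 0.33 × 854 → ξ₁ = 281.8 mol.
V balance: n_V = 0 + 1ξ₁ − 2ξ₂ = 87.2 → ξ₂ = (1·281.8 − 87.2)/2 = 97.31 mol.
Outlet amounts (n = n₀ + Σ ν·ξ):
  U: 854 − 1(281.8) = 572.2
  V: 0 + 1(281.8) − 2(97.31) = 87.2
  M: 0 + 3(97.31) = 291.9
Total out = 951.3 mol; y_M = 291.9 / 951.3 = 0.3069.

0.307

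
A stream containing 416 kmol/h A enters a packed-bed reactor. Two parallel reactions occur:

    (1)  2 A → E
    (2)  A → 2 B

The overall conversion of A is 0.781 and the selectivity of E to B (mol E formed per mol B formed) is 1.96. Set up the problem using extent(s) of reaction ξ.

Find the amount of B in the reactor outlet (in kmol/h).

73.5 kmol/h

Conversion of A: A consumed = 0.781 × 416 = 324.9 kmol/h = 2ξ₁ + 1ξ₂.
Selectivity: 1ξ₁ / (2ξ₂) = 1.96 → ξ₁ = 3.92 ξ₂.
Substitute: (2·3.92 + 1) ξ₂ = 324.9 → ξ₂ = 36.75 kmol/h, ξ₁ = 144.1 kmol/h.
Outlet amounts (n = n₀ + Σ ν·ξ):
  A: 416 − 2(144.1) − 1(36.75) = 91.1
  E: 0 + 1(144.1) = 144.1
  B: 0 + 2(36.75) = 73.51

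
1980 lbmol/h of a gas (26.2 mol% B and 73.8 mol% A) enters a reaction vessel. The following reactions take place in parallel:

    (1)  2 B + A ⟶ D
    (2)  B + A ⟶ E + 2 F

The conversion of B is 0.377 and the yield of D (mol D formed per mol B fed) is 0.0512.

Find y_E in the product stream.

0.0688

Yield of D: 1ξ₁ / 518.8 = 0.0512 → ξ₁ = 26.56 lbmol/h.
Conversion of B: 2ξ₁ + 1ξ₂ = 0.377 × 518.8 = 195.6 → ξ₂ = 142.5 lbmol/h.
Outlet amounts (n = n₀ + Σ ν·ξ):
  B: 518.8 − 2(26.56) − 1(142.5) = 323.2
  A: 1461 − 1(26.56) − 1(142.5) = 1292
  D: 0 + 1(26.56) = 26.56
  E: 0 + 1(142.5) = 142.5
  F: 0 + 2(142.5) = 284.9
Total out = 2069 lbmol/h; y_E = 142.5 / 2069 = 0.06884.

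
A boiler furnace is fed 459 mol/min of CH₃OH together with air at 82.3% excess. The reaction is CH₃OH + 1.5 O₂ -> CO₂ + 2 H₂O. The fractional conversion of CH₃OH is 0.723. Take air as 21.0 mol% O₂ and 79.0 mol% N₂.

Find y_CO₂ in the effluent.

0.0503

Stoichiometric O₂ = 1.5 × 459 = 688.5 mol/min; O₂ fed = 688.5 × 1.823 = 1255 mol/min.
N₂ fed = 1255 × 79/21 = 4722 mol/min.
Fuel reacted = 0.723 × 459 → ξ = 331.9 mol/min.
Outlet (n = n₀ + ν ξ):
  CH₃OH: 459 − 1(331.9) = 127.1
  O₂: 1255 − 1.5(331.9) = 757.3
  N₂: 4722 (inert)
  CO₂: 0 + 1(331.9) = 331.9
  H₂O: 0 + 2(331.9) = 663.7
Total out = 6602 mol/min; y_CO₂ = 331.9 / 6602 = 0.05027.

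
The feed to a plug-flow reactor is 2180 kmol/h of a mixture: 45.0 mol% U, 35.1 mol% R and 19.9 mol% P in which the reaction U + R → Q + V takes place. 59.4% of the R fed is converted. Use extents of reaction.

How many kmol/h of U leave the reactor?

526 kmol/h

R reacted = 0.594 × 765.2 = 454.5 kmol/h; ν_R = −1, so ξ = 454.5/1 = 454.5 kmol/h.
Outlet amounts (n = n₀ + ν ξ):
  U: 981 − 1(454.5) = 526.5
  R: 765.2 − 1(454.5) = 310.7
  Q: 0 + 1(454.5) = 454.5
  V: 0 + 1(454.5) = 454.5
  P: 433.8 (inert)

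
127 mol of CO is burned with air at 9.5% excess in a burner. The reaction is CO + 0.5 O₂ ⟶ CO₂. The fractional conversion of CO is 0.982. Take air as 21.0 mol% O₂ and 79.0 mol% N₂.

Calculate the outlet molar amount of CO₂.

125 mol

Stoichiometric O₂ = 0.5 × 127 = 63.5 mol; O₂ fed = 63.5 × 1.095 = 69.53 mol.
N₂ fed = 69.53 × 79/21 = 261.6 mol.
Fuel reacted = 0.982 × 127 → ξ = 124.7 mol.
Outlet (n = n₀ + ν ξ):
  CO: 127 − 1(124.7) = 2.286
  O₂: 69.53 − 0.5(124.7) = 7.175
  N₂: 261.6 (inert)
  CO₂: 0 + 1(124.7) = 124.7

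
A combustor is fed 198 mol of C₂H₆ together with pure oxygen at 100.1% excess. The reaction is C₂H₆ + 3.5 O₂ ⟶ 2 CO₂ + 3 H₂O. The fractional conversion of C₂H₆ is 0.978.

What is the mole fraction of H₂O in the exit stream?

Stoichiometric O₂ = 3.5 × 198 = 693 mol; O₂ fed = 693 × 2.001 = 1387 mol.
Fuel reacted = 0.978 × 198 → ξ = 193.6 mol.
Outlet (n = n₀ + ν ξ):
  C₂H₆: 198 − 1(193.6) = 4.356
  O₂: 1387 − 3.5(193.6) = 708.9
  CO₂: 0 + 2(193.6) = 387.3
  H₂O: 0 + 3(193.6) = 580.9
Total out = 1682 mol; y_H₂O = 580.9 / 1682 = 0.3455.

0.345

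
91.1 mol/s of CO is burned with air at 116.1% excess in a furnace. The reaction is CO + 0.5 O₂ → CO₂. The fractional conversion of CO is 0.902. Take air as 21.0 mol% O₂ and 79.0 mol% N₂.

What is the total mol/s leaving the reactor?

519 mol/s

Stoichiometric O₂ = 0.5 × 91.1 = 45.55 mol/s; O₂ fed = 45.55 × 2.161 = 98.43 mol/s.
N₂ fed = 98.43 × 79/21 = 370.3 mol/s.
Fuel reacted = 0.902 × 91.1 → ξ = 82.17 mol/s.
Outlet (n = n₀ + ν ξ):
  CO: 91.1 − 1(82.17) = 8.928
  O₂: 98.43 − 0.5(82.17) = 57.35
  N₂: 370.3 (inert)
  CO₂: 0 + 1(82.17) = 82.17
Total out = 8.928 + 57.35 + 370.3 + 82.17 = 518.7 mol/s.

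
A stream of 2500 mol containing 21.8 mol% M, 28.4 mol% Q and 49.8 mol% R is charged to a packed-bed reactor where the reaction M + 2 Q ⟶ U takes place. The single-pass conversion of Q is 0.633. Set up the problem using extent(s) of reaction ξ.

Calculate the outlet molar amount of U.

Q reacted = 0.633 × 710 = 449.4 mol; ν_Q = −2, so ξ = 449.4/2 = 224.7 mol.
Outlet amounts (n = n₀ + ν ξ):
  M: 545 − 1(224.7) = 320.3
  Q: 710 − 2(224.7) = 260.6
  U: 0 + 1(224.7) = 224.7
  R: 1245 (inert)

225 mol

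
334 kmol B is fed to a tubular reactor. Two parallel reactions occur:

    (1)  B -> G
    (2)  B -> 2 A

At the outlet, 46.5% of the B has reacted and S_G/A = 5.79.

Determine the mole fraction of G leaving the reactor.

0.413

Conversion of B: B consumed = 0.465 × 334 = 155.3 kmol = 1ξ₁ + 1ξ₂.
Selectivity: 1ξ₁ / (2ξ₂) = 5.79 → ξ₁ = 11.58 ξ₂.
Substitute: (1·11.58 + 1) ξ₂ = 155.3 → ξ₂ = 12.35 kmol, ξ₁ = 143 kmol.
Outlet amounts (n = n₀ + Σ ν·ξ):
  B: 334 − 1(143) − 1(12.35) = 178.7
  G: 0 + 1(143) = 143
  A: 0 + 2(12.35) = 24.69
Total out = 346.3 kmol; y_G = 143 / 346.3 = 0.4128.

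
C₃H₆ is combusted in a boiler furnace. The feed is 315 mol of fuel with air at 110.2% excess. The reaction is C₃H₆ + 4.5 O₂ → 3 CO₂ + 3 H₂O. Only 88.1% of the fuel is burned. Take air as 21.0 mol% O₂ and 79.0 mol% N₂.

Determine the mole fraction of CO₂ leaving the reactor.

0.0569

Stoichiometric O₂ = 4.5 × 315 = 1418 mol; O₂ fed = 1418 × 2.102 = 2980 mol.
N₂ fed = 2980 × 79/21 = 11210 mol.
Fuel reacted = 0.881 × 315 → ξ = 277.5 mol.
Outlet (n = n₀ + ν ξ):
  C₃H₆: 315 − 1(277.5) = 37.49
  O₂: 2980 − 4.5(277.5) = 1731
  N₂: 11210 (inert)
  CO₂: 0 + 3(277.5) = 832.5
  H₂O: 0 + 3(277.5) = 832.5
Total out = 14640 mol; y_CO₂ = 832.5 / 14640 = 0.05686.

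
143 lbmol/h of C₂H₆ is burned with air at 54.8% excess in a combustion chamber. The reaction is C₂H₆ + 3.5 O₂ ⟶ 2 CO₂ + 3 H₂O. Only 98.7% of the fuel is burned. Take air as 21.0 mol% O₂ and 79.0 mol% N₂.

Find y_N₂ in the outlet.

0.747

Stoichiometric O₂ = 3.5 × 143 = 500.5 lbmol/h; O₂ fed = 500.5 × 1.548 = 774.8 lbmol/h.
N₂ fed = 774.8 × 79/21 = 2915 lbmol/h.
Fuel reacted = 0.987 × 143 → ξ = 141.1 lbmol/h.
Outlet (n = n₀ + ν ξ):
  C₂H₆: 143 − 1(141.1) = 1.859
  O₂: 774.8 − 3.5(141.1) = 280.8
  N₂: 2915 (inert)
  CO₂: 0 + 2(141.1) = 282.3
  H₂O: 0 + 3(141.1) = 423.4
Total out = 3903 lbmol/h; y_N₂ = 2915 / 3903 = 0.7468.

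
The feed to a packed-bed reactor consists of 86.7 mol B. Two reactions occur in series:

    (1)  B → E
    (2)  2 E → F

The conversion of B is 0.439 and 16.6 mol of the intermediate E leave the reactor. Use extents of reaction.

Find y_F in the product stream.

Conversion of B: B consumed = 1ξ₁ = 0.439 × 86.7 → ξ₁ = 38.06 mol.
E balance: n_E = 0 + 1ξ₁ − 2ξ₂ = 16.6 → ξ₂ = (1·38.06 − 16.6)/2 = 10.73 mol.
Outlet amounts (n = n₀ + Σ ν·ξ):
  B: 86.7 − 1(38.06) = 48.64
  E: 0 + 1(38.06) − 2(10.73) = 16.6
  F: 0 + 1(10.73) = 10.73
Total out = 75.97 mol; y_F = 10.73 / 75.97 = 0.1412.

0.141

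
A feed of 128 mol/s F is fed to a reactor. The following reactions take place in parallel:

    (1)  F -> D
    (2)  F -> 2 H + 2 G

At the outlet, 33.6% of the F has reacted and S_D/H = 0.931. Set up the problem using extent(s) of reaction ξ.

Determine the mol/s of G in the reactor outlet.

Conversion of F: F consumed = 0.336 × 128 = 43.01 mol/s = 1ξ₁ + 1ξ₂.
Selectivity: 1ξ₁ / (2ξ₂) = 0.931 → ξ₁ = 1.862 ξ₂.
Substitute: (1·1.862 + 1) ξ₂ = 43.01 → ξ₂ = 15.03 mol/s, ξ₁ = 27.98 mol/s.
Outlet amounts (n = n₀ + Σ ν·ξ):
  F: 128 − 1(27.98) − 1(15.03) = 84.99
  D: 0 + 1(27.98) = 27.98
  H: 0 + 2(15.03) = 30.05
  G: 0 + 2(15.03) = 30.05

30.1 mol/s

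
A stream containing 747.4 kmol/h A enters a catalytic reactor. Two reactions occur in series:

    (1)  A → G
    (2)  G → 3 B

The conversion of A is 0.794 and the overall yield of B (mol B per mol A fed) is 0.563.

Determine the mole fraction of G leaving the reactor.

Conversion of A: A consumed = 1ξ₁ = 0.794 × 747.4 → ξ₁ = 593.4 kmol/h.
Yield of B: 3ξ₂ / 747.4 = 0.563 → ξ₂ = 140.3 kmol/h.
Outlet amounts (n = n₀ + Σ ν·ξ):
  A: 747.4 − 1(593.4) = 154
  G: 0 + 1(593.4) − 1(140.3) = 453.2
  B: 0 + 3(140.3) = 420.8
Total out = 1028 kmol/h; y_G = 453.2 / 1028 = 0.4409.

0.441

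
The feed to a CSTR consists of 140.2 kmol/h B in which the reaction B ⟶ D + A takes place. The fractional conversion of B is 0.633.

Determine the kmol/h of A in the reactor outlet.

B reacted = 0.633 × 140.2 = 88.75 kmol/h; ν_B = −1, so ξ = 88.75/1 = 88.75 kmol/h.
Outlet amounts (n = n₀ + ν ξ):
  B: 140.2 − 1(88.75) = 51.45
  D: 0 + 1(88.75) = 88.75
  A: 0 + 1(88.75) = 88.75

88.7 kmol/h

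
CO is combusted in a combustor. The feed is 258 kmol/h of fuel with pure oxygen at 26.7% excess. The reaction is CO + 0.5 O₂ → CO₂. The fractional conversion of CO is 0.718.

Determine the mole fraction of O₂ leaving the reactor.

Stoichiometric O₂ = 0.5 × 258 = 129 kmol/h; O₂ fed = 129 × 1.267 = 163.4 kmol/h.
Fuel reacted = 0.718 × 258 → ξ = 185.2 kmol/h.
Outlet (n = n₀ + ν ξ):
  CO: 258 − 1(185.2) = 72.76
  O₂: 163.4 − 0.5(185.2) = 70.82
  CO₂: 0 + 1(185.2) = 185.2
Total out = 328.8 kmol/h; y_O₂ = 70.82 / 328.8 = 0.2154.

0.215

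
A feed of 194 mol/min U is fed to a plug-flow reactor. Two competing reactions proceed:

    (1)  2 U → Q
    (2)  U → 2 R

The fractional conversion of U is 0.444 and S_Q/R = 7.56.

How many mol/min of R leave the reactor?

Conversion of U: U consumed = 0.444 × 194 = 86.14 mol/min = 2ξ₁ + 1ξ₂.
Selectivity: 1ξ₁ / (2ξ₂) = 7.56 → ξ₁ = 15.12 ξ₂.
Substitute: (2·15.12 + 1) ξ₂ = 86.14 → ξ₂ = 2.757 mol/min, ξ₁ = 41.69 mol/min.
Outlet amounts (n = n₀ + Σ ν·ξ):
  U: 194 − 2(41.69) − 1(2.757) = 107.9
  Q: 0 + 1(41.69) = 41.69
  R: 0 + 2(2.757) = 5.514

5.51 mol/min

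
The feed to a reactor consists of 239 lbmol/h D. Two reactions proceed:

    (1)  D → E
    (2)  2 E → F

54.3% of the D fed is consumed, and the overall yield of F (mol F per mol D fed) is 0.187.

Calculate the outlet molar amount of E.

Conversion of D: D consumed = 1ξ₁ = 0.543 × 239 → ξ₁ = 129.8 lbmol/h.
Yield of F: 1ξ₂ / 239 = 0.187 → ξ₂ = 44.69 lbmol/h.
Outlet amounts (n = n₀ + Σ ν·ξ):
  D: 239 − 1(129.8) = 109.2
  E: 0 + 1(129.8) − 2(44.69) = 40.39
  F: 0 + 1(44.69) = 44.69

40.4 lbmol/h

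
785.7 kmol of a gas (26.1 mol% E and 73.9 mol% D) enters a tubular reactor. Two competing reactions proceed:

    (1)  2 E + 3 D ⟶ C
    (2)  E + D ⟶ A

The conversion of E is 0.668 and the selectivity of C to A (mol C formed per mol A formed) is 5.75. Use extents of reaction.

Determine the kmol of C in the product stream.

63 kmol

Conversion of E: E consumed = 0.668 × 205.1 = 137 kmol = 2ξ₁ + 1ξ₂.
Selectivity: 1ξ₁ / (1ξ₂) = 5.75 → ξ₁ = 5.75 ξ₂.
Substitute: (2·5.75 + 1) ξ₂ = 137 → ξ₂ = 10.96 kmol, ξ₁ = 63.01 kmol.
Outlet amounts (n = n₀ + Σ ν·ξ):
  E: 205.1 − 2(63.01) − 1(10.96) = 68.08
  D: 580.6 − 3(63.01) − 1(10.96) = 380.6
  C: 0 + 1(63.01) = 63.01
  A: 0 + 1(10.96) = 10.96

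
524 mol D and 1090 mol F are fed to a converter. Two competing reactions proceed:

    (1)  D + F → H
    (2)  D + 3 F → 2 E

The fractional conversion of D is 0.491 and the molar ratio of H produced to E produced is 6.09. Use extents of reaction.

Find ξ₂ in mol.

Conversion of D: D consumed = 0.491 × 524 = 257.3 mol = 1ξ₁ + 1ξ₂.
Selectivity: 1ξ₁ / (2ξ₂) = 6.09 → ξ₁ = 12.18 ξ₂.
Substitute: (1·12.18 + 1) ξ₂ = 257.3 → ξ₂ = 19.52 mol, ξ₁ = 237.8 mol.
Outlet amounts (n = n₀ + Σ ν·ξ):
  D: 524 − 1(237.8) − 1(19.52) = 266.7
  F: 1090 − 1(237.8) − 3(19.52) = 793.7
  H: 0 + 1(237.8) = 237.8
  E: 0 + 2(19.52) = 39.04

ξ₂ = 19.5 mol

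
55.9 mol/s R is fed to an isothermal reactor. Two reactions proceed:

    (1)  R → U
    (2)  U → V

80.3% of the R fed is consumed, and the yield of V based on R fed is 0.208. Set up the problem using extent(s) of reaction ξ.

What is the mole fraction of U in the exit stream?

0.595

Conversion of R: R consumed = 1ξ₁ = 0.803 × 55.9 → ξ₁ = 44.89 mol/s.
Yield of V: 1ξ₂ / 55.9 = 0.208 → ξ₂ = 11.63 mol/s.
Outlet amounts (n = n₀ + Σ ν·ξ):
  R: 55.9 − 1(44.89) = 11.01
  U: 0 + 1(44.89) − 1(11.63) = 33.26
  V: 0 + 1(11.63) = 11.63
Total out = 55.9 mol/s; y_U = 33.26 / 55.9 = 0.595.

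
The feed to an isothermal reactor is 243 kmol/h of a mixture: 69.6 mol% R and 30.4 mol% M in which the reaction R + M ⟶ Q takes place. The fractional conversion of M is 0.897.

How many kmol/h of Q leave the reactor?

M reacted = 0.897 × 73.87 = 66.26 kmol/h; ν_M = −1, so ξ = 66.26/1 = 66.26 kmol/h.
Outlet amounts (n = n₀ + ν ξ):
  R: 169.1 − 1(66.26) = 102.9
  M: 73.87 − 1(66.26) = 7.609
  Q: 0 + 1(66.26) = 66.26

66.3 kmol/h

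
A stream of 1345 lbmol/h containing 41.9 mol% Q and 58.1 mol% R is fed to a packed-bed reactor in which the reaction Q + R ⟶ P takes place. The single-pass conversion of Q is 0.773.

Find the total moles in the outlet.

909 lbmol/h

Q reacted = 0.773 × 563.6 = 435.6 lbmol/h; ν_Q = −1, so ξ = 435.6/1 = 435.6 lbmol/h.
Outlet amounts (n = n₀ + ν ξ):
  Q: 563.6 − 1(435.6) = 127.9
  R: 781.4 − 1(435.6) = 345.8
  P: 0 + 1(435.6) = 435.6
Total out = 127.9 + 345.8 + 435.6 = 909.4 lbmol/h.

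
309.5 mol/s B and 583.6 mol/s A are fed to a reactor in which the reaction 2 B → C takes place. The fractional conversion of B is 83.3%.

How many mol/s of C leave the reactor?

B reacted = 0.833 × 309.5 = 257.8 mol/s; ν_B = −2, so ξ = 257.8/2 = 128.9 mol/s.
Outlet amounts (n = n₀ + ν ξ):
  B: 309.5 − 2(128.9) = 51.69
  C: 0 + 1(128.9) = 128.9
  A: 583.6 (inert)

129 mol/s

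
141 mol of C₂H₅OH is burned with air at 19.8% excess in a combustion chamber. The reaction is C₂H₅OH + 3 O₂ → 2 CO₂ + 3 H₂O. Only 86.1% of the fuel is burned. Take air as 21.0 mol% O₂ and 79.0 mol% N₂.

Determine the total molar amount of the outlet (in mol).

Stoichiometric O₂ = 3 × 141 = 423 mol; O₂ fed = 423 × 1.198 = 506.8 mol.
N₂ fed = 506.8 × 79/21 = 1906 mol.
Fuel reacted = 0.861 × 141 → ξ = 121.4 mol.
Outlet (n = n₀ + ν ξ):
  C₂H₅OH: 141 − 1(121.4) = 19.6
  O₂: 506.8 − 3(121.4) = 142.6
  N₂: 1906 (inert)
  CO₂: 0 + 2(121.4) = 242.8
  H₂O: 0 + 3(121.4) = 364.2
Total out = 19.6 + 142.6 + 1906 + 242.8 + 364.2 = 2676 mol.

2680 mol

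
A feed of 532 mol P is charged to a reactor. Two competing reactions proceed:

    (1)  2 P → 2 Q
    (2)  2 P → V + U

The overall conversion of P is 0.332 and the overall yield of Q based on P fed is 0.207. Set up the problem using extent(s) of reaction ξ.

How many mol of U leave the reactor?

Yield of Q: 2ξ₁ / 532 = 0.207 → ξ₁ = 55.06 mol.
Conversion of P: 2ξ₁ + 2ξ₂ = 0.332 × 532 = 176.6 → ξ₂ = 33.25 mol.
Outlet amounts (n = n₀ + Σ ν·ξ):
  P: 532 − 2(55.06) − 2(33.25) = 355.4
  Q: 0 + 2(55.06) = 110.1
  V: 0 + 1(33.25) = 33.25
  U: 0 + 1(33.25) = 33.25

33.2 mol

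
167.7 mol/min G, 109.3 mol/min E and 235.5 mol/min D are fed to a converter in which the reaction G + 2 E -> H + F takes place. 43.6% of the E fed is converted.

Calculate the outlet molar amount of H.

E reacted = 0.436 × 109.3 = 47.65 mol/min; ν_E = −2, so ξ = 47.65/2 = 23.83 mol/min.
Outlet amounts (n = n₀ + ν ξ):
  G: 167.7 − 1(23.83) = 143.9
  E: 109.3 − 2(23.83) = 61.65
  H: 0 + 1(23.83) = 23.83
  F: 0 + 1(23.83) = 23.83
  D: 235.5 (inert)

23.8 mol/min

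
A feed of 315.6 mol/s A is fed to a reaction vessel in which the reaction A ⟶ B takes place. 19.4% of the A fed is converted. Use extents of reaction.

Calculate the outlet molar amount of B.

A reacted = 0.194 × 315.6 = 61.23 mol/s; ν_A = −1, so ξ = 61.23/1 = 61.23 mol/s.
Outlet amounts (n = n₀ + ν ξ):
  A: 315.6 − 1(61.23) = 254.4
  B: 0 + 1(61.23) = 61.23

61.2 mol/s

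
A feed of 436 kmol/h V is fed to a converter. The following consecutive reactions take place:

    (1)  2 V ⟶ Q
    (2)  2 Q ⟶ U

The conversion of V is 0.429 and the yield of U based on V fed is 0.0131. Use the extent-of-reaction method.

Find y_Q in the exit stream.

Conversion of V: V consumed = 2ξ₁ = 0.429 × 436 → ξ₁ = 93.52 kmol/h.
Yield of U: 1ξ₂ / 436 = 0.0131 → ξ₂ = 5.712 kmol/h.
Outlet amounts (n = n₀ + Σ ν·ξ):
  V: 436 − 2(93.52) = 249
  Q: 0 + 1(93.52) − 2(5.712) = 82.1
  U: 0 + 1(5.712) = 5.712
Total out = 336.8 kmol/h; y_Q = 82.1 / 336.8 = 0.2438.

0.244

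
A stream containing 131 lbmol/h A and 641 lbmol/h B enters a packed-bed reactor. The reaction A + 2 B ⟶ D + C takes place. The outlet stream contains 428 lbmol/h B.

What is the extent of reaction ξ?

For B: n = n₀ − 2ξ → 428 = 641 − 2ξ, giving ξ = 106.5 lbmol/h.
Outlet amounts (n = n₀ + ν ξ):
  A: 131 − 1(106.5) = 24.5
  B: 641 − 2(106.5) = 428
  D: 0 + 1(106.5) = 106.5
  C: 0 + 1(106.5) = 106.5

ξ = 106 lbmol/h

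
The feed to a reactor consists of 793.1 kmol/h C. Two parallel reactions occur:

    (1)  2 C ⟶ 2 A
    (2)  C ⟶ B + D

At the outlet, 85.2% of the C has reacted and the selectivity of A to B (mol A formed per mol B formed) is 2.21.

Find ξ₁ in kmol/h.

Conversion of C: C consumed = 0.852 × 793.1 = 675.7 kmol/h = 2ξ₁ + 1ξ₂.
Selectivity: 2ξ₁ / (1ξ₂) = 2.21 → ξ₁ = 1.105 ξ₂.
Substitute: (2·1.105 + 1) ξ₂ = 675.7 → ξ₂ = 210.5 kmol/h, ξ₁ = 232.6 kmol/h.
Outlet amounts (n = n₀ + Σ ν·ξ):
  C: 793.1 − 2(232.6) − 1(210.5) = 117.4
  A: 0 + 2(232.6) = 465.2
  B: 0 + 1(210.5) = 210.5
  D: 0 + 1(210.5) = 210.5

ξ₁ = 233 kmol/h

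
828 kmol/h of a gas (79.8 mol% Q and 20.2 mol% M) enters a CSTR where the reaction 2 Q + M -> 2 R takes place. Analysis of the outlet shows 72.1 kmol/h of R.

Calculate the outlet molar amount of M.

131 kmol/h

For R: n = n₀ + 2ξ → 72.1 = 0 + 2ξ, giving ξ = 36.05 kmol/h.
Outlet amounts (n = n₀ + ν ξ):
  Q: 660.7 − 2(36.05) = 588.6
  M: 167.3 − 1(36.05) = 131.2
  R: 0 + 2(36.05) = 72.1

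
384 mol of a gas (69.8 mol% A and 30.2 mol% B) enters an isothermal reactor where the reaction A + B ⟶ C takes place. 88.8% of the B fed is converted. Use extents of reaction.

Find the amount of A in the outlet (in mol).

B reacted = 0.888 × 116 = 103 mol; ν_B = −1, so ξ = 103/1 = 103 mol.
Outlet amounts (n = n₀ + ν ξ):
  A: 268 − 1(103) = 165.1
  B: 116 − 1(103) = 12.99
  C: 0 + 1(103) = 103

165 mol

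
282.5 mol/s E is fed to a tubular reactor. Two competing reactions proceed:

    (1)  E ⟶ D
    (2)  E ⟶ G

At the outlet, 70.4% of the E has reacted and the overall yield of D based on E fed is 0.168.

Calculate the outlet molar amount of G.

151 mol/s

Yield of D: 1ξ₁ / 282.5 = 0.168 → ξ₁ = 47.46 mol/s.
Conversion of E: 1ξ₁ + 1ξ₂ = 0.704 × 282.5 = 198.9 → ξ₂ = 151.4 mol/s.
Outlet amounts (n = n₀ + Σ ν·ξ):
  E: 282.5 − 1(47.46) − 1(151.4) = 83.62
  D: 0 + 1(47.46) = 47.46
  G: 0 + 1(151.4) = 151.4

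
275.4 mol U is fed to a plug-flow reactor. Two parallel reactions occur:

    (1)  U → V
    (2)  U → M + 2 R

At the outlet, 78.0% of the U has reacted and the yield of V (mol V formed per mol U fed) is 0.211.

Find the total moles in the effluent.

Yield of V: 1ξ₁ / 275.4 = 0.211 → ξ₁ = 58.11 mol.
Conversion of U: 1ξ₁ + 1ξ₂ = 0.78 × 275.4 = 214.8 → ξ₂ = 156.7 mol.
Outlet amounts (n = n₀ + Σ ν·ξ):
  U: 275.4 − 1(58.11) − 1(156.7) = 60.59
  V: 0 + 1(58.11) = 58.11
  M: 0 + 1(156.7) = 156.7
  R: 0 + 2(156.7) = 313.4
Total out = 60.59 + 58.11 + 156.7 + 313.4 = 588.8 mol.

589 mol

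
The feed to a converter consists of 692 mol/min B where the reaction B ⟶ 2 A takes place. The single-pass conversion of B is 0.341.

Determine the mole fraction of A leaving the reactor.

0.509

B reacted = 0.341 × 692 = 236 mol/min; ν_B = −1, so ξ = 236/1 = 236 mol/min.
Outlet amounts (n = n₀ + ν ξ):
  B: 692 − 1(236) = 456
  A: 0 + 2(236) = 471.9
Total out = 928 mol/min; y_A = 471.9 / 928 = 0.5086.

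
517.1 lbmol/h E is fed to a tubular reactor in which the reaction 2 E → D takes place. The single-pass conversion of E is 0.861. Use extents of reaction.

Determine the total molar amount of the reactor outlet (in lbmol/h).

E reacted = 0.861 × 517.1 = 445.2 lbmol/h; ν_E = −2, so ξ = 445.2/2 = 222.6 lbmol/h.
Outlet amounts (n = n₀ + ν ξ):
  E: 517.1 − 2(222.6) = 71.88
  D: 0 + 1(222.6) = 222.6
Total out = 71.88 + 222.6 = 294.5 lbmol/h.

294 lbmol/h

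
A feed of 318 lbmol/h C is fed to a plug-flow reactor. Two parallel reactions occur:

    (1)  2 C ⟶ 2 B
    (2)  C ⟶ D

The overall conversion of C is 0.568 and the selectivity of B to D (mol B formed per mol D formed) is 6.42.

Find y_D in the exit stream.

0.0765

Conversion of C: C consumed = 0.568 × 318 = 180.6 lbmol/h = 2ξ₁ + 1ξ₂.
Selectivity: 2ξ₁ / (1ξ₂) = 6.42 → ξ₁ = 3.21 ξ₂.
Substitute: (2·3.21 + 1) ξ₂ = 180.6 → ξ₂ = 24.34 lbmol/h, ξ₁ = 78.14 lbmol/h.
Outlet amounts (n = n₀ + Σ ν·ξ):
  C: 318 − 2(78.14) − 1(24.34) = 137.4
  B: 0 + 2(78.14) = 156.3
  D: 0 + 1(24.34) = 24.34
Total out = 318 lbmol/h; y_D = 24.34 / 318 = 0.07655.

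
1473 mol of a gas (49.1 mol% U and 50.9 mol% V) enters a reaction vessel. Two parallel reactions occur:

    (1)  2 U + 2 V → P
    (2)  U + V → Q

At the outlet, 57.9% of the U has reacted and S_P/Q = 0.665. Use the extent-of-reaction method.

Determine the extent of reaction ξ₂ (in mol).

Conversion of U: U consumed = 0.579 × 723.2 = 418.8 mol = 2ξ₁ + 1ξ₂.
Selectivity: 1ξ₁ / (1ξ₂) = 0.665 → ξ₁ = 0.665 ξ₂.
Substitute: (2·0.665 + 1) ξ₂ = 418.8 → ξ₂ = 179.7 mol, ξ₁ = 119.5 mol.
Outlet amounts (n = n₀ + Σ ν·ξ):
  U: 723.2 − 2(119.5) − 1(179.7) = 304.5
  V: 749.8 − 2(119.5) − 1(179.7) = 331
  P: 0 + 1(119.5) = 119.5
  Q: 0 + 1(179.7) = 179.7

ξ₂ = 180 mol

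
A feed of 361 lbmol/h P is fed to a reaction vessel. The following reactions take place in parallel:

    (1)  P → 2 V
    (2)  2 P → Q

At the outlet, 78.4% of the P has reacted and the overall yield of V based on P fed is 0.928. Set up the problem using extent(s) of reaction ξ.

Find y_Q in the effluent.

0.123

Yield of V: 2ξ₁ / 361 = 0.928 → ξ₁ = 167.5 lbmol/h.
Conversion of P: 1ξ₁ + 2ξ₂ = 0.784 × 361 = 283 → ξ₂ = 57.76 lbmol/h.
Outlet amounts (n = n₀ + Σ ν·ξ):
  P: 361 − 1(167.5) − 2(57.76) = 77.98
  V: 0 + 2(167.5) = 335
  Q: 0 + 1(57.76) = 57.76
Total out = 470.7 lbmol/h; y_Q = 57.76 / 470.7 = 0.1227.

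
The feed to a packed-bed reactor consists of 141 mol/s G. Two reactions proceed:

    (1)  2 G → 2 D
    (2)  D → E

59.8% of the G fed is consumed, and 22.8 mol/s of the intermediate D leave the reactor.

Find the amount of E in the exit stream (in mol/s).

Conversion of G: G consumed = 2ξ₁ = 0.598 × 141 → ξ₁ = 42.16 mol/s.
D balance: n_D = 0 + 2ξ₁ − 1ξ₂ = 22.8 → ξ₂ = (2·42.16 − 22.8)/1 = 61.52 mol/s.
Outlet amounts (n = n₀ + Σ ν·ξ):
  G: 141 − 2(42.16) = 56.68
  D: 0 + 2(42.16) − 1(61.52) = 22.8
  E: 0 + 1(61.52) = 61.52

61.5 mol/s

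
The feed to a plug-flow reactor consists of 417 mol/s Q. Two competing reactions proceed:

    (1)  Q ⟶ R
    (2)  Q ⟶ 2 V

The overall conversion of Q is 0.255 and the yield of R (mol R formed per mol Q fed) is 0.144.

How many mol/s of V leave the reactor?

92.6 mol/s

Yield of R: 1ξ₁ / 417 = 0.144 → ξ₁ = 60.05 mol/s.
Conversion of Q: 1ξ₁ + 1ξ₂ = 0.255 × 417 = 106.3 → ξ₂ = 46.29 mol/s.
Outlet amounts (n = n₀ + Σ ν·ξ):
  Q: 417 − 1(60.05) − 1(46.29) = 310.7
  R: 0 + 1(60.05) = 60.05
  V: 0 + 2(46.29) = 92.57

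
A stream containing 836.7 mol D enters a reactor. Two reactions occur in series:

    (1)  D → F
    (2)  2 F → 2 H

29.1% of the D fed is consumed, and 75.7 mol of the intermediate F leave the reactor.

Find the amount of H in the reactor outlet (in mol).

Conversion of D: D consumed = 1ξ₁ = 0.291 × 836.7 → ξ₁ = 243.5 mol.
F balance: n_F = 0 + 1ξ₁ − 2ξ₂ = 75.7 → ξ₂ = (1·243.5 − 75.7)/2 = 83.89 mol.
Outlet amounts (n = n₀ + Σ ν·ξ):
  D: 836.7 − 1(243.5) = 593.2
  F: 0 + 1(243.5) − 2(83.89) = 75.7
  H: 0 + 2(83.89) = 167.8

168 mol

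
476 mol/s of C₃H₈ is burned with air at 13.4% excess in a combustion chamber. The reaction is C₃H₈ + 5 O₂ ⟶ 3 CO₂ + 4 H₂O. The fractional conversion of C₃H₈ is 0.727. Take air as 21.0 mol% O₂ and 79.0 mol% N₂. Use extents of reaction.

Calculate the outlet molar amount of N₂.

10200 mol/s

Stoichiometric O₂ = 5 × 476 = 2380 mol/s; O₂ fed = 2380 × 1.134 = 2699 mol/s.
N₂ fed = 2699 × 79/21 = 10150 mol/s.
Fuel reacted = 0.727 × 476 → ξ = 346.1 mol/s.
Outlet (n = n₀ + ν ξ):
  C₃H₈: 476 − 1(346.1) = 129.9
  O₂: 2699 − 5(346.1) = 968.7
  N₂: 10150 (inert)
  CO₂: 0 + 3(346.1) = 1038
  H₂O: 0 + 4(346.1) = 1384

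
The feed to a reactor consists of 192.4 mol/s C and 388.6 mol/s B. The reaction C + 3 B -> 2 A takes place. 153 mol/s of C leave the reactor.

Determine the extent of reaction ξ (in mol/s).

For C: n = n₀ − 1ξ → 153 = 192.4 − 1ξ, giving ξ = 39.4 mol/s.
Outlet amounts (n = n₀ + ν ξ):
  C: 192.4 − 1(39.4) = 153
  B: 388.6 − 3(39.4) = 270.4
  A: 0 + 2(39.4) = 78.8

ξ = 39.4 mol/s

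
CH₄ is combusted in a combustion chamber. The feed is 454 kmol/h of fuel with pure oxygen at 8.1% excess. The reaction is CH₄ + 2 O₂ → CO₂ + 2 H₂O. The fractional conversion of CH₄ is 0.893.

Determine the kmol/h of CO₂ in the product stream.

Stoichiometric O₂ = 2 × 454 = 908 kmol/h; O₂ fed = 908 × 1.081 = 981.5 kmol/h.
Fuel reacted = 0.893 × 454 → ξ = 405.4 kmol/h.
Outlet (n = n₀ + ν ξ):
  CH₄: 454 − 1(405.4) = 48.58
  O₂: 981.5 − 2(405.4) = 170.7
  CO₂: 0 + 1(405.4) = 405.4
  H₂O: 0 + 2(405.4) = 810.8

405 kmol/h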